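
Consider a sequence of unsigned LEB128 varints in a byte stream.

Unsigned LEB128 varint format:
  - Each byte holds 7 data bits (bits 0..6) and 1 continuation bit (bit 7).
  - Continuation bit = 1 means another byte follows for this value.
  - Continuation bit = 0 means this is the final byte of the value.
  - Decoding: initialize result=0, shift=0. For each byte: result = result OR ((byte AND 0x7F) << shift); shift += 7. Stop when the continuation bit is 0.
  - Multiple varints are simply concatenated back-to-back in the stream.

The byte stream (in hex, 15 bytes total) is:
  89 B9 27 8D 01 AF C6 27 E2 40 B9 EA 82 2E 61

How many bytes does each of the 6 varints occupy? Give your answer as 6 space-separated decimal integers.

Answer: 3 2 3 2 4 1

Derivation:
  byte[0]=0x89 cont=1 payload=0x09=9: acc |= 9<<0 -> acc=9 shift=7
  byte[1]=0xB9 cont=1 payload=0x39=57: acc |= 57<<7 -> acc=7305 shift=14
  byte[2]=0x27 cont=0 payload=0x27=39: acc |= 39<<14 -> acc=646281 shift=21 [end]
Varint 1: bytes[0:3] = 89 B9 27 -> value 646281 (3 byte(s))
  byte[3]=0x8D cont=1 payload=0x0D=13: acc |= 13<<0 -> acc=13 shift=7
  byte[4]=0x01 cont=0 payload=0x01=1: acc |= 1<<7 -> acc=141 shift=14 [end]
Varint 2: bytes[3:5] = 8D 01 -> value 141 (2 byte(s))
  byte[5]=0xAF cont=1 payload=0x2F=47: acc |= 47<<0 -> acc=47 shift=7
  byte[6]=0xC6 cont=1 payload=0x46=70: acc |= 70<<7 -> acc=9007 shift=14
  byte[7]=0x27 cont=0 payload=0x27=39: acc |= 39<<14 -> acc=647983 shift=21 [end]
Varint 3: bytes[5:8] = AF C6 27 -> value 647983 (3 byte(s))
  byte[8]=0xE2 cont=1 payload=0x62=98: acc |= 98<<0 -> acc=98 shift=7
  byte[9]=0x40 cont=0 payload=0x40=64: acc |= 64<<7 -> acc=8290 shift=14 [end]
Varint 4: bytes[8:10] = E2 40 -> value 8290 (2 byte(s))
  byte[10]=0xB9 cont=1 payload=0x39=57: acc |= 57<<0 -> acc=57 shift=7
  byte[11]=0xEA cont=1 payload=0x6A=106: acc |= 106<<7 -> acc=13625 shift=14
  byte[12]=0x82 cont=1 payload=0x02=2: acc |= 2<<14 -> acc=46393 shift=21
  byte[13]=0x2E cont=0 payload=0x2E=46: acc |= 46<<21 -> acc=96515385 shift=28 [end]
Varint 5: bytes[10:14] = B9 EA 82 2E -> value 96515385 (4 byte(s))
  byte[14]=0x61 cont=0 payload=0x61=97: acc |= 97<<0 -> acc=97 shift=7 [end]
Varint 6: bytes[14:15] = 61 -> value 97 (1 byte(s))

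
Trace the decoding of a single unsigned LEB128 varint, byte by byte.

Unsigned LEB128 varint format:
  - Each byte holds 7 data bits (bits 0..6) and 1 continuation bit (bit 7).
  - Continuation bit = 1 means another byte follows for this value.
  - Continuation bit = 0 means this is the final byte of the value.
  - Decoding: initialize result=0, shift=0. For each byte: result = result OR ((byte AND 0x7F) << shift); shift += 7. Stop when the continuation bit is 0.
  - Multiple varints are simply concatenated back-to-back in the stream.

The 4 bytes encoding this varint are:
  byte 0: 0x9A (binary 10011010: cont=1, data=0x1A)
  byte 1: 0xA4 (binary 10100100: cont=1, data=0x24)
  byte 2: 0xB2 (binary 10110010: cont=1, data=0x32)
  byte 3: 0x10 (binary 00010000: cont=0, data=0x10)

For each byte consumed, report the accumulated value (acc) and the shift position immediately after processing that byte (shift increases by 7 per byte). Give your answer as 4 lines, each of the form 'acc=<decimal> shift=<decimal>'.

byte 0=0x9A: payload=0x1A=26, contrib = 26<<0 = 26; acc -> 26, shift -> 7
byte 1=0xA4: payload=0x24=36, contrib = 36<<7 = 4608; acc -> 4634, shift -> 14
byte 2=0xB2: payload=0x32=50, contrib = 50<<14 = 819200; acc -> 823834, shift -> 21
byte 3=0x10: payload=0x10=16, contrib = 16<<21 = 33554432; acc -> 34378266, shift -> 28

Answer: acc=26 shift=7
acc=4634 shift=14
acc=823834 shift=21
acc=34378266 shift=28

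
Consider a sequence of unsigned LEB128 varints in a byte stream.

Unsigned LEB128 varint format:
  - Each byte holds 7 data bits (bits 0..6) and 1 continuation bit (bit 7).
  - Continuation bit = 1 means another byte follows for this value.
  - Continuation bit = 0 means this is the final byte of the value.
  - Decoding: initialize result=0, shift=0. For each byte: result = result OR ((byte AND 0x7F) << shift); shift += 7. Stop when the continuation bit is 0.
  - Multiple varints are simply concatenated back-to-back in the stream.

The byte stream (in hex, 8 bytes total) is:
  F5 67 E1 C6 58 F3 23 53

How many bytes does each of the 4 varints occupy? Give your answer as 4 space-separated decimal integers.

Answer: 2 3 2 1

Derivation:
  byte[0]=0xF5 cont=1 payload=0x75=117: acc |= 117<<0 -> acc=117 shift=7
  byte[1]=0x67 cont=0 payload=0x67=103: acc |= 103<<7 -> acc=13301 shift=14 [end]
Varint 1: bytes[0:2] = F5 67 -> value 13301 (2 byte(s))
  byte[2]=0xE1 cont=1 payload=0x61=97: acc |= 97<<0 -> acc=97 shift=7
  byte[3]=0xC6 cont=1 payload=0x46=70: acc |= 70<<7 -> acc=9057 shift=14
  byte[4]=0x58 cont=0 payload=0x58=88: acc |= 88<<14 -> acc=1450849 shift=21 [end]
Varint 2: bytes[2:5] = E1 C6 58 -> value 1450849 (3 byte(s))
  byte[5]=0xF3 cont=1 payload=0x73=115: acc |= 115<<0 -> acc=115 shift=7
  byte[6]=0x23 cont=0 payload=0x23=35: acc |= 35<<7 -> acc=4595 shift=14 [end]
Varint 3: bytes[5:7] = F3 23 -> value 4595 (2 byte(s))
  byte[7]=0x53 cont=0 payload=0x53=83: acc |= 83<<0 -> acc=83 shift=7 [end]
Varint 4: bytes[7:8] = 53 -> value 83 (1 byte(s))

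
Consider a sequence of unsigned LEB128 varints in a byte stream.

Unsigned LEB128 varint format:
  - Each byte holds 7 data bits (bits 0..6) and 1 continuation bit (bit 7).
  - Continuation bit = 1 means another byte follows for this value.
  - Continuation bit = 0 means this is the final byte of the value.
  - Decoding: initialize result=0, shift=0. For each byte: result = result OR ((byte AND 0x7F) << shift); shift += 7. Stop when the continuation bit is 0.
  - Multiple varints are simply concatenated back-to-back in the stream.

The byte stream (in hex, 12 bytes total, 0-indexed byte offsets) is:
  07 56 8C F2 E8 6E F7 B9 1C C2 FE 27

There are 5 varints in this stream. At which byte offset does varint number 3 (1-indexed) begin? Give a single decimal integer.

Answer: 2

Derivation:
  byte[0]=0x07 cont=0 payload=0x07=7: acc |= 7<<0 -> acc=7 shift=7 [end]
Varint 1: bytes[0:1] = 07 -> value 7 (1 byte(s))
  byte[1]=0x56 cont=0 payload=0x56=86: acc |= 86<<0 -> acc=86 shift=7 [end]
Varint 2: bytes[1:2] = 56 -> value 86 (1 byte(s))
  byte[2]=0x8C cont=1 payload=0x0C=12: acc |= 12<<0 -> acc=12 shift=7
  byte[3]=0xF2 cont=1 payload=0x72=114: acc |= 114<<7 -> acc=14604 shift=14
  byte[4]=0xE8 cont=1 payload=0x68=104: acc |= 104<<14 -> acc=1718540 shift=21
  byte[5]=0x6E cont=0 payload=0x6E=110: acc |= 110<<21 -> acc=232405260 shift=28 [end]
Varint 3: bytes[2:6] = 8C F2 E8 6E -> value 232405260 (4 byte(s))
  byte[6]=0xF7 cont=1 payload=0x77=119: acc |= 119<<0 -> acc=119 shift=7
  byte[7]=0xB9 cont=1 payload=0x39=57: acc |= 57<<7 -> acc=7415 shift=14
  byte[8]=0x1C cont=0 payload=0x1C=28: acc |= 28<<14 -> acc=466167 shift=21 [end]
Varint 4: bytes[6:9] = F7 B9 1C -> value 466167 (3 byte(s))
  byte[9]=0xC2 cont=1 payload=0x42=66: acc |= 66<<0 -> acc=66 shift=7
  byte[10]=0xFE cont=1 payload=0x7E=126: acc |= 126<<7 -> acc=16194 shift=14
  byte[11]=0x27 cont=0 payload=0x27=39: acc |= 39<<14 -> acc=655170 shift=21 [end]
Varint 5: bytes[9:12] = C2 FE 27 -> value 655170 (3 byte(s))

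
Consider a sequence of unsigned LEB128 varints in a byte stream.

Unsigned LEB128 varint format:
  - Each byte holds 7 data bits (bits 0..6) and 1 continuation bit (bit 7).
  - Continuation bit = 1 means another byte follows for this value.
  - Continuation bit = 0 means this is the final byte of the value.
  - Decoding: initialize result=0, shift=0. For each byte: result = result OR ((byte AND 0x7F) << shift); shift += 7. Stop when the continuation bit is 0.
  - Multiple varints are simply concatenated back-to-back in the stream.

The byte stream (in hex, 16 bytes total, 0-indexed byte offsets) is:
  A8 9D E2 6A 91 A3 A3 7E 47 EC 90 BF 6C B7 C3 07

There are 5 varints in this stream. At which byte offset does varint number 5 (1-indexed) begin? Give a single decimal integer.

  byte[0]=0xA8 cont=1 payload=0x28=40: acc |= 40<<0 -> acc=40 shift=7
  byte[1]=0x9D cont=1 payload=0x1D=29: acc |= 29<<7 -> acc=3752 shift=14
  byte[2]=0xE2 cont=1 payload=0x62=98: acc |= 98<<14 -> acc=1609384 shift=21
  byte[3]=0x6A cont=0 payload=0x6A=106: acc |= 106<<21 -> acc=223907496 shift=28 [end]
Varint 1: bytes[0:4] = A8 9D E2 6A -> value 223907496 (4 byte(s))
  byte[4]=0x91 cont=1 payload=0x11=17: acc |= 17<<0 -> acc=17 shift=7
  byte[5]=0xA3 cont=1 payload=0x23=35: acc |= 35<<7 -> acc=4497 shift=14
  byte[6]=0xA3 cont=1 payload=0x23=35: acc |= 35<<14 -> acc=577937 shift=21
  byte[7]=0x7E cont=0 payload=0x7E=126: acc |= 126<<21 -> acc=264819089 shift=28 [end]
Varint 2: bytes[4:8] = 91 A3 A3 7E -> value 264819089 (4 byte(s))
  byte[8]=0x47 cont=0 payload=0x47=71: acc |= 71<<0 -> acc=71 shift=7 [end]
Varint 3: bytes[8:9] = 47 -> value 71 (1 byte(s))
  byte[9]=0xEC cont=1 payload=0x6C=108: acc |= 108<<0 -> acc=108 shift=7
  byte[10]=0x90 cont=1 payload=0x10=16: acc |= 16<<7 -> acc=2156 shift=14
  byte[11]=0xBF cont=1 payload=0x3F=63: acc |= 63<<14 -> acc=1034348 shift=21
  byte[12]=0x6C cont=0 payload=0x6C=108: acc |= 108<<21 -> acc=227526764 shift=28 [end]
Varint 4: bytes[9:13] = EC 90 BF 6C -> value 227526764 (4 byte(s))
  byte[13]=0xB7 cont=1 payload=0x37=55: acc |= 55<<0 -> acc=55 shift=7
  byte[14]=0xC3 cont=1 payload=0x43=67: acc |= 67<<7 -> acc=8631 shift=14
  byte[15]=0x07 cont=0 payload=0x07=7: acc |= 7<<14 -> acc=123319 shift=21 [end]
Varint 5: bytes[13:16] = B7 C3 07 -> value 123319 (3 byte(s))

Answer: 13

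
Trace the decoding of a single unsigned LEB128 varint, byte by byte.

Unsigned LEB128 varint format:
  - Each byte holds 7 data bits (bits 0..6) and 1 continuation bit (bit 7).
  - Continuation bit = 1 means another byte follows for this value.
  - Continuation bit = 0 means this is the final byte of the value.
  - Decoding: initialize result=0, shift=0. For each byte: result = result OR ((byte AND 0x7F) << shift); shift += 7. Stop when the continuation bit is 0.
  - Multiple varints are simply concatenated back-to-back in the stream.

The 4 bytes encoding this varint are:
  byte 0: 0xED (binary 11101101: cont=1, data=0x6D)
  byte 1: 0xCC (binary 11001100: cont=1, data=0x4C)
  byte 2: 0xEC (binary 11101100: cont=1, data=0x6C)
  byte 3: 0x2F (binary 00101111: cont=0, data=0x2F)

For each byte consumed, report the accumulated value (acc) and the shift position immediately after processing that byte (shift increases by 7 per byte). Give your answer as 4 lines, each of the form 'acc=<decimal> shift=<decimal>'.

Answer: acc=109 shift=7
acc=9837 shift=14
acc=1779309 shift=21
acc=100345453 shift=28

Derivation:
byte 0=0xED: payload=0x6D=109, contrib = 109<<0 = 109; acc -> 109, shift -> 7
byte 1=0xCC: payload=0x4C=76, contrib = 76<<7 = 9728; acc -> 9837, shift -> 14
byte 2=0xEC: payload=0x6C=108, contrib = 108<<14 = 1769472; acc -> 1779309, shift -> 21
byte 3=0x2F: payload=0x2F=47, contrib = 47<<21 = 98566144; acc -> 100345453, shift -> 28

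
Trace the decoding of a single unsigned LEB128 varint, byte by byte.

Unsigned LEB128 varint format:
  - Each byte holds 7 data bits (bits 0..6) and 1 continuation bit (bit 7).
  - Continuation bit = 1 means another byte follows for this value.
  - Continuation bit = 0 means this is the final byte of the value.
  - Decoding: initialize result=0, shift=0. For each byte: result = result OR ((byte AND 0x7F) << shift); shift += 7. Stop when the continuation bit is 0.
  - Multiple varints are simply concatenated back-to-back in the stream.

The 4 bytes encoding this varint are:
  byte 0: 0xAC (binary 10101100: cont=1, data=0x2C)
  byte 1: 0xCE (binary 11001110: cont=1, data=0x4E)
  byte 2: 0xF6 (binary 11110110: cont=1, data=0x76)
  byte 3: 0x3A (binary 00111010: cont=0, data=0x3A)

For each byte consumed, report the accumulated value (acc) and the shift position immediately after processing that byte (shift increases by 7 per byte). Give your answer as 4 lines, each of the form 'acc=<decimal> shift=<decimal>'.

Answer: acc=44 shift=7
acc=10028 shift=14
acc=1943340 shift=21
acc=123578156 shift=28

Derivation:
byte 0=0xAC: payload=0x2C=44, contrib = 44<<0 = 44; acc -> 44, shift -> 7
byte 1=0xCE: payload=0x4E=78, contrib = 78<<7 = 9984; acc -> 10028, shift -> 14
byte 2=0xF6: payload=0x76=118, contrib = 118<<14 = 1933312; acc -> 1943340, shift -> 21
byte 3=0x3A: payload=0x3A=58, contrib = 58<<21 = 121634816; acc -> 123578156, shift -> 28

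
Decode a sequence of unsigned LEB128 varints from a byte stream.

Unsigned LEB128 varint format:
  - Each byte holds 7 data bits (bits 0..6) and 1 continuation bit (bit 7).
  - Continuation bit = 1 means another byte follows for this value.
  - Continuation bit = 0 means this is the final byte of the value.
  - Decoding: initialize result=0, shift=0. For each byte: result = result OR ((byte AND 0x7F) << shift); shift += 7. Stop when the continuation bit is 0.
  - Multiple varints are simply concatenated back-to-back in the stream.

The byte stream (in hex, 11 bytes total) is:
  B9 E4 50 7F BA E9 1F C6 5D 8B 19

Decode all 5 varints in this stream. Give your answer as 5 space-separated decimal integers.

  byte[0]=0xB9 cont=1 payload=0x39=57: acc |= 57<<0 -> acc=57 shift=7
  byte[1]=0xE4 cont=1 payload=0x64=100: acc |= 100<<7 -> acc=12857 shift=14
  byte[2]=0x50 cont=0 payload=0x50=80: acc |= 80<<14 -> acc=1323577 shift=21 [end]
Varint 1: bytes[0:3] = B9 E4 50 -> value 1323577 (3 byte(s))
  byte[3]=0x7F cont=0 payload=0x7F=127: acc |= 127<<0 -> acc=127 shift=7 [end]
Varint 2: bytes[3:4] = 7F -> value 127 (1 byte(s))
  byte[4]=0xBA cont=1 payload=0x3A=58: acc |= 58<<0 -> acc=58 shift=7
  byte[5]=0xE9 cont=1 payload=0x69=105: acc |= 105<<7 -> acc=13498 shift=14
  byte[6]=0x1F cont=0 payload=0x1F=31: acc |= 31<<14 -> acc=521402 shift=21 [end]
Varint 3: bytes[4:7] = BA E9 1F -> value 521402 (3 byte(s))
  byte[7]=0xC6 cont=1 payload=0x46=70: acc |= 70<<0 -> acc=70 shift=7
  byte[8]=0x5D cont=0 payload=0x5D=93: acc |= 93<<7 -> acc=11974 shift=14 [end]
Varint 4: bytes[7:9] = C6 5D -> value 11974 (2 byte(s))
  byte[9]=0x8B cont=1 payload=0x0B=11: acc |= 11<<0 -> acc=11 shift=7
  byte[10]=0x19 cont=0 payload=0x19=25: acc |= 25<<7 -> acc=3211 shift=14 [end]
Varint 5: bytes[9:11] = 8B 19 -> value 3211 (2 byte(s))

Answer: 1323577 127 521402 11974 3211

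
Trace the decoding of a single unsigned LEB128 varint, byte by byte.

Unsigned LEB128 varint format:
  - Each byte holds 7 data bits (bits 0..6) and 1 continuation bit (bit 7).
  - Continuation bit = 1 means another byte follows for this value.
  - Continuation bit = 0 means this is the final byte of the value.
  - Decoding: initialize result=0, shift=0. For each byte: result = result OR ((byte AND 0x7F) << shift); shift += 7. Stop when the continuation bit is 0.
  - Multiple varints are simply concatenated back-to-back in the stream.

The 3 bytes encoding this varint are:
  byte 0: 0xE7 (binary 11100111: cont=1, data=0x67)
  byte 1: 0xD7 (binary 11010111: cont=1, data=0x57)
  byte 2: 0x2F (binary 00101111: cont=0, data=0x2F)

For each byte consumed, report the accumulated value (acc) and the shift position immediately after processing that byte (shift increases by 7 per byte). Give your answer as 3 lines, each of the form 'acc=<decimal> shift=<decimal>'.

byte 0=0xE7: payload=0x67=103, contrib = 103<<0 = 103; acc -> 103, shift -> 7
byte 1=0xD7: payload=0x57=87, contrib = 87<<7 = 11136; acc -> 11239, shift -> 14
byte 2=0x2F: payload=0x2F=47, contrib = 47<<14 = 770048; acc -> 781287, shift -> 21

Answer: acc=103 shift=7
acc=11239 shift=14
acc=781287 shift=21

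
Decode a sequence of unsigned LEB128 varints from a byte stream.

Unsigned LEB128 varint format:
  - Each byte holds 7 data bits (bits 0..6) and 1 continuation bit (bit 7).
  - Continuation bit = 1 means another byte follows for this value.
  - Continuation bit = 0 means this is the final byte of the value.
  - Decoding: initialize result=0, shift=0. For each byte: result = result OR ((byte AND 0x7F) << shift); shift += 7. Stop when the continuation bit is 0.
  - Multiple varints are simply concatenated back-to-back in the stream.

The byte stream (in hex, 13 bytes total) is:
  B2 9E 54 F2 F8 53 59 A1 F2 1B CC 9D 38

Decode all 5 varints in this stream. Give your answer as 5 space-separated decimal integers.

Answer: 1380146 1375346 89 456993 921292

Derivation:
  byte[0]=0xB2 cont=1 payload=0x32=50: acc |= 50<<0 -> acc=50 shift=7
  byte[1]=0x9E cont=1 payload=0x1E=30: acc |= 30<<7 -> acc=3890 shift=14
  byte[2]=0x54 cont=0 payload=0x54=84: acc |= 84<<14 -> acc=1380146 shift=21 [end]
Varint 1: bytes[0:3] = B2 9E 54 -> value 1380146 (3 byte(s))
  byte[3]=0xF2 cont=1 payload=0x72=114: acc |= 114<<0 -> acc=114 shift=7
  byte[4]=0xF8 cont=1 payload=0x78=120: acc |= 120<<7 -> acc=15474 shift=14
  byte[5]=0x53 cont=0 payload=0x53=83: acc |= 83<<14 -> acc=1375346 shift=21 [end]
Varint 2: bytes[3:6] = F2 F8 53 -> value 1375346 (3 byte(s))
  byte[6]=0x59 cont=0 payload=0x59=89: acc |= 89<<0 -> acc=89 shift=7 [end]
Varint 3: bytes[6:7] = 59 -> value 89 (1 byte(s))
  byte[7]=0xA1 cont=1 payload=0x21=33: acc |= 33<<0 -> acc=33 shift=7
  byte[8]=0xF2 cont=1 payload=0x72=114: acc |= 114<<7 -> acc=14625 shift=14
  byte[9]=0x1B cont=0 payload=0x1B=27: acc |= 27<<14 -> acc=456993 shift=21 [end]
Varint 4: bytes[7:10] = A1 F2 1B -> value 456993 (3 byte(s))
  byte[10]=0xCC cont=1 payload=0x4C=76: acc |= 76<<0 -> acc=76 shift=7
  byte[11]=0x9D cont=1 payload=0x1D=29: acc |= 29<<7 -> acc=3788 shift=14
  byte[12]=0x38 cont=0 payload=0x38=56: acc |= 56<<14 -> acc=921292 shift=21 [end]
Varint 5: bytes[10:13] = CC 9D 38 -> value 921292 (3 byte(s))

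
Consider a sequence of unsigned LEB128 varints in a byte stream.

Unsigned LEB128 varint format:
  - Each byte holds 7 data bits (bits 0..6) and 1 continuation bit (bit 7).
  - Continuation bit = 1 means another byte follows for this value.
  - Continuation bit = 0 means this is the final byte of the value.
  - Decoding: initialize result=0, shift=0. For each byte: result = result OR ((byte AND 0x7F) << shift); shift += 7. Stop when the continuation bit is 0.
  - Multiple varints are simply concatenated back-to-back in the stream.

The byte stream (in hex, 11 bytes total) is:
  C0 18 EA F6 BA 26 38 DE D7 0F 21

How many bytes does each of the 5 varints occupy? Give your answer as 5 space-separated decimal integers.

  byte[0]=0xC0 cont=1 payload=0x40=64: acc |= 64<<0 -> acc=64 shift=7
  byte[1]=0x18 cont=0 payload=0x18=24: acc |= 24<<7 -> acc=3136 shift=14 [end]
Varint 1: bytes[0:2] = C0 18 -> value 3136 (2 byte(s))
  byte[2]=0xEA cont=1 payload=0x6A=106: acc |= 106<<0 -> acc=106 shift=7
  byte[3]=0xF6 cont=1 payload=0x76=118: acc |= 118<<7 -> acc=15210 shift=14
  byte[4]=0xBA cont=1 payload=0x3A=58: acc |= 58<<14 -> acc=965482 shift=21
  byte[5]=0x26 cont=0 payload=0x26=38: acc |= 38<<21 -> acc=80657258 shift=28 [end]
Varint 2: bytes[2:6] = EA F6 BA 26 -> value 80657258 (4 byte(s))
  byte[6]=0x38 cont=0 payload=0x38=56: acc |= 56<<0 -> acc=56 shift=7 [end]
Varint 3: bytes[6:7] = 38 -> value 56 (1 byte(s))
  byte[7]=0xDE cont=1 payload=0x5E=94: acc |= 94<<0 -> acc=94 shift=7
  byte[8]=0xD7 cont=1 payload=0x57=87: acc |= 87<<7 -> acc=11230 shift=14
  byte[9]=0x0F cont=0 payload=0x0F=15: acc |= 15<<14 -> acc=256990 shift=21 [end]
Varint 4: bytes[7:10] = DE D7 0F -> value 256990 (3 byte(s))
  byte[10]=0x21 cont=0 payload=0x21=33: acc |= 33<<0 -> acc=33 shift=7 [end]
Varint 5: bytes[10:11] = 21 -> value 33 (1 byte(s))

Answer: 2 4 1 3 1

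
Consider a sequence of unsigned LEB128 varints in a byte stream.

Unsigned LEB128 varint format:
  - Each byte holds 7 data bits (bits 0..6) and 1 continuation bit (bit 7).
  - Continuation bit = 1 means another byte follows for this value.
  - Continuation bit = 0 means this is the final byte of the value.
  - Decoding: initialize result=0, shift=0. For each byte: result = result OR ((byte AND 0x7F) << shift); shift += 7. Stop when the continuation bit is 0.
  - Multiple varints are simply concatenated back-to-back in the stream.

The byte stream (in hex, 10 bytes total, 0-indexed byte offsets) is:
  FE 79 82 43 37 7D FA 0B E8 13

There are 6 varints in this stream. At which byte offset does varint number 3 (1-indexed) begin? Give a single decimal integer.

Answer: 4

Derivation:
  byte[0]=0xFE cont=1 payload=0x7E=126: acc |= 126<<0 -> acc=126 shift=7
  byte[1]=0x79 cont=0 payload=0x79=121: acc |= 121<<7 -> acc=15614 shift=14 [end]
Varint 1: bytes[0:2] = FE 79 -> value 15614 (2 byte(s))
  byte[2]=0x82 cont=1 payload=0x02=2: acc |= 2<<0 -> acc=2 shift=7
  byte[3]=0x43 cont=0 payload=0x43=67: acc |= 67<<7 -> acc=8578 shift=14 [end]
Varint 2: bytes[2:4] = 82 43 -> value 8578 (2 byte(s))
  byte[4]=0x37 cont=0 payload=0x37=55: acc |= 55<<0 -> acc=55 shift=7 [end]
Varint 3: bytes[4:5] = 37 -> value 55 (1 byte(s))
  byte[5]=0x7D cont=0 payload=0x7D=125: acc |= 125<<0 -> acc=125 shift=7 [end]
Varint 4: bytes[5:6] = 7D -> value 125 (1 byte(s))
  byte[6]=0xFA cont=1 payload=0x7A=122: acc |= 122<<0 -> acc=122 shift=7
  byte[7]=0x0B cont=0 payload=0x0B=11: acc |= 11<<7 -> acc=1530 shift=14 [end]
Varint 5: bytes[6:8] = FA 0B -> value 1530 (2 byte(s))
  byte[8]=0xE8 cont=1 payload=0x68=104: acc |= 104<<0 -> acc=104 shift=7
  byte[9]=0x13 cont=0 payload=0x13=19: acc |= 19<<7 -> acc=2536 shift=14 [end]
Varint 6: bytes[8:10] = E8 13 -> value 2536 (2 byte(s))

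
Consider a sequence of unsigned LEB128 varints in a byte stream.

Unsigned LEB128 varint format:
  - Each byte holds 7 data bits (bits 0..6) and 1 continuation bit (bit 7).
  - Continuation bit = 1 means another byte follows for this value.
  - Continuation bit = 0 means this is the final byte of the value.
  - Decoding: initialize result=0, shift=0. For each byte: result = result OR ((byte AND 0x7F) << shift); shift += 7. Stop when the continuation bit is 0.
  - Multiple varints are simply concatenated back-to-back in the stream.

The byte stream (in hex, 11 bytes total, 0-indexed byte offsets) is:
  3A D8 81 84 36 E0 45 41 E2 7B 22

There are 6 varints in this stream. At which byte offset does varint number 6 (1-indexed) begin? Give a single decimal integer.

Answer: 10

Derivation:
  byte[0]=0x3A cont=0 payload=0x3A=58: acc |= 58<<0 -> acc=58 shift=7 [end]
Varint 1: bytes[0:1] = 3A -> value 58 (1 byte(s))
  byte[1]=0xD8 cont=1 payload=0x58=88: acc |= 88<<0 -> acc=88 shift=7
  byte[2]=0x81 cont=1 payload=0x01=1: acc |= 1<<7 -> acc=216 shift=14
  byte[3]=0x84 cont=1 payload=0x04=4: acc |= 4<<14 -> acc=65752 shift=21
  byte[4]=0x36 cont=0 payload=0x36=54: acc |= 54<<21 -> acc=113311960 shift=28 [end]
Varint 2: bytes[1:5] = D8 81 84 36 -> value 113311960 (4 byte(s))
  byte[5]=0xE0 cont=1 payload=0x60=96: acc |= 96<<0 -> acc=96 shift=7
  byte[6]=0x45 cont=0 payload=0x45=69: acc |= 69<<7 -> acc=8928 shift=14 [end]
Varint 3: bytes[5:7] = E0 45 -> value 8928 (2 byte(s))
  byte[7]=0x41 cont=0 payload=0x41=65: acc |= 65<<0 -> acc=65 shift=7 [end]
Varint 4: bytes[7:8] = 41 -> value 65 (1 byte(s))
  byte[8]=0xE2 cont=1 payload=0x62=98: acc |= 98<<0 -> acc=98 shift=7
  byte[9]=0x7B cont=0 payload=0x7B=123: acc |= 123<<7 -> acc=15842 shift=14 [end]
Varint 5: bytes[8:10] = E2 7B -> value 15842 (2 byte(s))
  byte[10]=0x22 cont=0 payload=0x22=34: acc |= 34<<0 -> acc=34 shift=7 [end]
Varint 6: bytes[10:11] = 22 -> value 34 (1 byte(s))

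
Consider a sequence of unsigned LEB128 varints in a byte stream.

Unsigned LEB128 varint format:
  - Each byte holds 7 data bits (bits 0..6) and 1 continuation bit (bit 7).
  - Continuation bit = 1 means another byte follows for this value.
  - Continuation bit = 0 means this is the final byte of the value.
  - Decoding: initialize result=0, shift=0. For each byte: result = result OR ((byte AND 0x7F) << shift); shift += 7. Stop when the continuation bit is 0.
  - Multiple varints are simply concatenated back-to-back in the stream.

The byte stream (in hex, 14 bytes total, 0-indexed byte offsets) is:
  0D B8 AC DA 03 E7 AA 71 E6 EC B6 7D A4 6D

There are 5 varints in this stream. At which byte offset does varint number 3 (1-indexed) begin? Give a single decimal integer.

Answer: 5

Derivation:
  byte[0]=0x0D cont=0 payload=0x0D=13: acc |= 13<<0 -> acc=13 shift=7 [end]
Varint 1: bytes[0:1] = 0D -> value 13 (1 byte(s))
  byte[1]=0xB8 cont=1 payload=0x38=56: acc |= 56<<0 -> acc=56 shift=7
  byte[2]=0xAC cont=1 payload=0x2C=44: acc |= 44<<7 -> acc=5688 shift=14
  byte[3]=0xDA cont=1 payload=0x5A=90: acc |= 90<<14 -> acc=1480248 shift=21
  byte[4]=0x03 cont=0 payload=0x03=3: acc |= 3<<21 -> acc=7771704 shift=28 [end]
Varint 2: bytes[1:5] = B8 AC DA 03 -> value 7771704 (4 byte(s))
  byte[5]=0xE7 cont=1 payload=0x67=103: acc |= 103<<0 -> acc=103 shift=7
  byte[6]=0xAA cont=1 payload=0x2A=42: acc |= 42<<7 -> acc=5479 shift=14
  byte[7]=0x71 cont=0 payload=0x71=113: acc |= 113<<14 -> acc=1856871 shift=21 [end]
Varint 3: bytes[5:8] = E7 AA 71 -> value 1856871 (3 byte(s))
  byte[8]=0xE6 cont=1 payload=0x66=102: acc |= 102<<0 -> acc=102 shift=7
  byte[9]=0xEC cont=1 payload=0x6C=108: acc |= 108<<7 -> acc=13926 shift=14
  byte[10]=0xB6 cont=1 payload=0x36=54: acc |= 54<<14 -> acc=898662 shift=21
  byte[11]=0x7D cont=0 payload=0x7D=125: acc |= 125<<21 -> acc=263042662 shift=28 [end]
Varint 4: bytes[8:12] = E6 EC B6 7D -> value 263042662 (4 byte(s))
  byte[12]=0xA4 cont=1 payload=0x24=36: acc |= 36<<0 -> acc=36 shift=7
  byte[13]=0x6D cont=0 payload=0x6D=109: acc |= 109<<7 -> acc=13988 shift=14 [end]
Varint 5: bytes[12:14] = A4 6D -> value 13988 (2 byte(s))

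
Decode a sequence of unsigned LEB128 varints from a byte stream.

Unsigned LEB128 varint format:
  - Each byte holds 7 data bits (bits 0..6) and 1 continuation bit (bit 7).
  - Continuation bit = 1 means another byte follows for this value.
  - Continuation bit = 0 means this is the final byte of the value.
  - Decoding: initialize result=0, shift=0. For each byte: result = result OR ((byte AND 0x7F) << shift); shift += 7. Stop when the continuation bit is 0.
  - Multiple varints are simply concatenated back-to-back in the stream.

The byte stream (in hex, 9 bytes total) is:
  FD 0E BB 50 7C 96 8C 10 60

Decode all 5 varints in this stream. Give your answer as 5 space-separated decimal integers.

Answer: 1917 10299 124 263702 96

Derivation:
  byte[0]=0xFD cont=1 payload=0x7D=125: acc |= 125<<0 -> acc=125 shift=7
  byte[1]=0x0E cont=0 payload=0x0E=14: acc |= 14<<7 -> acc=1917 shift=14 [end]
Varint 1: bytes[0:2] = FD 0E -> value 1917 (2 byte(s))
  byte[2]=0xBB cont=1 payload=0x3B=59: acc |= 59<<0 -> acc=59 shift=7
  byte[3]=0x50 cont=0 payload=0x50=80: acc |= 80<<7 -> acc=10299 shift=14 [end]
Varint 2: bytes[2:4] = BB 50 -> value 10299 (2 byte(s))
  byte[4]=0x7C cont=0 payload=0x7C=124: acc |= 124<<0 -> acc=124 shift=7 [end]
Varint 3: bytes[4:5] = 7C -> value 124 (1 byte(s))
  byte[5]=0x96 cont=1 payload=0x16=22: acc |= 22<<0 -> acc=22 shift=7
  byte[6]=0x8C cont=1 payload=0x0C=12: acc |= 12<<7 -> acc=1558 shift=14
  byte[7]=0x10 cont=0 payload=0x10=16: acc |= 16<<14 -> acc=263702 shift=21 [end]
Varint 4: bytes[5:8] = 96 8C 10 -> value 263702 (3 byte(s))
  byte[8]=0x60 cont=0 payload=0x60=96: acc |= 96<<0 -> acc=96 shift=7 [end]
Varint 5: bytes[8:9] = 60 -> value 96 (1 byte(s))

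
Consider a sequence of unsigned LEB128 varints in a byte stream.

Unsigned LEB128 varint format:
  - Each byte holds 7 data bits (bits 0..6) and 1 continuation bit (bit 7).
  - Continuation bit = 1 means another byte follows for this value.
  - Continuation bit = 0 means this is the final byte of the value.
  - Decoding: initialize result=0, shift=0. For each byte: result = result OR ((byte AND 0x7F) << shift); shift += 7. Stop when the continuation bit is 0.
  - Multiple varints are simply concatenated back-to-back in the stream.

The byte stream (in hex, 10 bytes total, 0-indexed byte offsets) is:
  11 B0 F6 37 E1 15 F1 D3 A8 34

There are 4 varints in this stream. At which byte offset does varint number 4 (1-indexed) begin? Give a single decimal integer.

Answer: 6

Derivation:
  byte[0]=0x11 cont=0 payload=0x11=17: acc |= 17<<0 -> acc=17 shift=7 [end]
Varint 1: bytes[0:1] = 11 -> value 17 (1 byte(s))
  byte[1]=0xB0 cont=1 payload=0x30=48: acc |= 48<<0 -> acc=48 shift=7
  byte[2]=0xF6 cont=1 payload=0x76=118: acc |= 118<<7 -> acc=15152 shift=14
  byte[3]=0x37 cont=0 payload=0x37=55: acc |= 55<<14 -> acc=916272 shift=21 [end]
Varint 2: bytes[1:4] = B0 F6 37 -> value 916272 (3 byte(s))
  byte[4]=0xE1 cont=1 payload=0x61=97: acc |= 97<<0 -> acc=97 shift=7
  byte[5]=0x15 cont=0 payload=0x15=21: acc |= 21<<7 -> acc=2785 shift=14 [end]
Varint 3: bytes[4:6] = E1 15 -> value 2785 (2 byte(s))
  byte[6]=0xF1 cont=1 payload=0x71=113: acc |= 113<<0 -> acc=113 shift=7
  byte[7]=0xD3 cont=1 payload=0x53=83: acc |= 83<<7 -> acc=10737 shift=14
  byte[8]=0xA8 cont=1 payload=0x28=40: acc |= 40<<14 -> acc=666097 shift=21
  byte[9]=0x34 cont=0 payload=0x34=52: acc |= 52<<21 -> acc=109718001 shift=28 [end]
Varint 4: bytes[6:10] = F1 D3 A8 34 -> value 109718001 (4 byte(s))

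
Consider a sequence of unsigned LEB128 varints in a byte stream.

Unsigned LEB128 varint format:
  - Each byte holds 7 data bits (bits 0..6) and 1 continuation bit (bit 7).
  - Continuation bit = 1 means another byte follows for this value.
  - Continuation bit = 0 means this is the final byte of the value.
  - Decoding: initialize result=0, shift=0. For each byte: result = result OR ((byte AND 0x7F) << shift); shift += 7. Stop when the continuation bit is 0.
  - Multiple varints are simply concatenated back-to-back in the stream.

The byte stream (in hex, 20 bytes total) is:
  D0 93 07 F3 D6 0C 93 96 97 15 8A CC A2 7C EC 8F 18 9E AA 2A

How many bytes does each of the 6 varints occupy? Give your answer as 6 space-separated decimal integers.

  byte[0]=0xD0 cont=1 payload=0x50=80: acc |= 80<<0 -> acc=80 shift=7
  byte[1]=0x93 cont=1 payload=0x13=19: acc |= 19<<7 -> acc=2512 shift=14
  byte[2]=0x07 cont=0 payload=0x07=7: acc |= 7<<14 -> acc=117200 shift=21 [end]
Varint 1: bytes[0:3] = D0 93 07 -> value 117200 (3 byte(s))
  byte[3]=0xF3 cont=1 payload=0x73=115: acc |= 115<<0 -> acc=115 shift=7
  byte[4]=0xD6 cont=1 payload=0x56=86: acc |= 86<<7 -> acc=11123 shift=14
  byte[5]=0x0C cont=0 payload=0x0C=12: acc |= 12<<14 -> acc=207731 shift=21 [end]
Varint 2: bytes[3:6] = F3 D6 0C -> value 207731 (3 byte(s))
  byte[6]=0x93 cont=1 payload=0x13=19: acc |= 19<<0 -> acc=19 shift=7
  byte[7]=0x96 cont=1 payload=0x16=22: acc |= 22<<7 -> acc=2835 shift=14
  byte[8]=0x97 cont=1 payload=0x17=23: acc |= 23<<14 -> acc=379667 shift=21
  byte[9]=0x15 cont=0 payload=0x15=21: acc |= 21<<21 -> acc=44419859 shift=28 [end]
Varint 3: bytes[6:10] = 93 96 97 15 -> value 44419859 (4 byte(s))
  byte[10]=0x8A cont=1 payload=0x0A=10: acc |= 10<<0 -> acc=10 shift=7
  byte[11]=0xCC cont=1 payload=0x4C=76: acc |= 76<<7 -> acc=9738 shift=14
  byte[12]=0xA2 cont=1 payload=0x22=34: acc |= 34<<14 -> acc=566794 shift=21
  byte[13]=0x7C cont=0 payload=0x7C=124: acc |= 124<<21 -> acc=260613642 shift=28 [end]
Varint 4: bytes[10:14] = 8A CC A2 7C -> value 260613642 (4 byte(s))
  byte[14]=0xEC cont=1 payload=0x6C=108: acc |= 108<<0 -> acc=108 shift=7
  byte[15]=0x8F cont=1 payload=0x0F=15: acc |= 15<<7 -> acc=2028 shift=14
  byte[16]=0x18 cont=0 payload=0x18=24: acc |= 24<<14 -> acc=395244 shift=21 [end]
Varint 5: bytes[14:17] = EC 8F 18 -> value 395244 (3 byte(s))
  byte[17]=0x9E cont=1 payload=0x1E=30: acc |= 30<<0 -> acc=30 shift=7
  byte[18]=0xAA cont=1 payload=0x2A=42: acc |= 42<<7 -> acc=5406 shift=14
  byte[19]=0x2A cont=0 payload=0x2A=42: acc |= 42<<14 -> acc=693534 shift=21 [end]
Varint 6: bytes[17:20] = 9E AA 2A -> value 693534 (3 byte(s))

Answer: 3 3 4 4 3 3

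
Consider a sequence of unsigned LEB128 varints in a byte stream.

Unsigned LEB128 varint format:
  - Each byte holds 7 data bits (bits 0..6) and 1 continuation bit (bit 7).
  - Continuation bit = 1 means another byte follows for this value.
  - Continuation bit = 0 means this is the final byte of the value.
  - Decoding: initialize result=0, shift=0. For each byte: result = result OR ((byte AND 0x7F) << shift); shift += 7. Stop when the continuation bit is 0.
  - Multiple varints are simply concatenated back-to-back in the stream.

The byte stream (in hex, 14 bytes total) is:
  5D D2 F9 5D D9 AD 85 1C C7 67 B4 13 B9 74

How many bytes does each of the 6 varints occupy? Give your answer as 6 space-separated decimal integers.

Answer: 1 3 4 2 2 2

Derivation:
  byte[0]=0x5D cont=0 payload=0x5D=93: acc |= 93<<0 -> acc=93 shift=7 [end]
Varint 1: bytes[0:1] = 5D -> value 93 (1 byte(s))
  byte[1]=0xD2 cont=1 payload=0x52=82: acc |= 82<<0 -> acc=82 shift=7
  byte[2]=0xF9 cont=1 payload=0x79=121: acc |= 121<<7 -> acc=15570 shift=14
  byte[3]=0x5D cont=0 payload=0x5D=93: acc |= 93<<14 -> acc=1539282 shift=21 [end]
Varint 2: bytes[1:4] = D2 F9 5D -> value 1539282 (3 byte(s))
  byte[4]=0xD9 cont=1 payload=0x59=89: acc |= 89<<0 -> acc=89 shift=7
  byte[5]=0xAD cont=1 payload=0x2D=45: acc |= 45<<7 -> acc=5849 shift=14
  byte[6]=0x85 cont=1 payload=0x05=5: acc |= 5<<14 -> acc=87769 shift=21
  byte[7]=0x1C cont=0 payload=0x1C=28: acc |= 28<<21 -> acc=58808025 shift=28 [end]
Varint 3: bytes[4:8] = D9 AD 85 1C -> value 58808025 (4 byte(s))
  byte[8]=0xC7 cont=1 payload=0x47=71: acc |= 71<<0 -> acc=71 shift=7
  byte[9]=0x67 cont=0 payload=0x67=103: acc |= 103<<7 -> acc=13255 shift=14 [end]
Varint 4: bytes[8:10] = C7 67 -> value 13255 (2 byte(s))
  byte[10]=0xB4 cont=1 payload=0x34=52: acc |= 52<<0 -> acc=52 shift=7
  byte[11]=0x13 cont=0 payload=0x13=19: acc |= 19<<7 -> acc=2484 shift=14 [end]
Varint 5: bytes[10:12] = B4 13 -> value 2484 (2 byte(s))
  byte[12]=0xB9 cont=1 payload=0x39=57: acc |= 57<<0 -> acc=57 shift=7
  byte[13]=0x74 cont=0 payload=0x74=116: acc |= 116<<7 -> acc=14905 shift=14 [end]
Varint 6: bytes[12:14] = B9 74 -> value 14905 (2 byte(s))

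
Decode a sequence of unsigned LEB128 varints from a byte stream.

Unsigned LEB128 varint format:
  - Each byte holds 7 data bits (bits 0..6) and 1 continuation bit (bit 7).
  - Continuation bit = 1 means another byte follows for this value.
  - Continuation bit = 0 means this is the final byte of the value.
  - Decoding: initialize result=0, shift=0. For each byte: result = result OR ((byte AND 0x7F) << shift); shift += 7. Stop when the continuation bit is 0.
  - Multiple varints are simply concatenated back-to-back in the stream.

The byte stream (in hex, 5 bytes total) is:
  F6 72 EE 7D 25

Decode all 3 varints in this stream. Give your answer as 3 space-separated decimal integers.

Answer: 14710 16110 37

Derivation:
  byte[0]=0xF6 cont=1 payload=0x76=118: acc |= 118<<0 -> acc=118 shift=7
  byte[1]=0x72 cont=0 payload=0x72=114: acc |= 114<<7 -> acc=14710 shift=14 [end]
Varint 1: bytes[0:2] = F6 72 -> value 14710 (2 byte(s))
  byte[2]=0xEE cont=1 payload=0x6E=110: acc |= 110<<0 -> acc=110 shift=7
  byte[3]=0x7D cont=0 payload=0x7D=125: acc |= 125<<7 -> acc=16110 shift=14 [end]
Varint 2: bytes[2:4] = EE 7D -> value 16110 (2 byte(s))
  byte[4]=0x25 cont=0 payload=0x25=37: acc |= 37<<0 -> acc=37 shift=7 [end]
Varint 3: bytes[4:5] = 25 -> value 37 (1 byte(s))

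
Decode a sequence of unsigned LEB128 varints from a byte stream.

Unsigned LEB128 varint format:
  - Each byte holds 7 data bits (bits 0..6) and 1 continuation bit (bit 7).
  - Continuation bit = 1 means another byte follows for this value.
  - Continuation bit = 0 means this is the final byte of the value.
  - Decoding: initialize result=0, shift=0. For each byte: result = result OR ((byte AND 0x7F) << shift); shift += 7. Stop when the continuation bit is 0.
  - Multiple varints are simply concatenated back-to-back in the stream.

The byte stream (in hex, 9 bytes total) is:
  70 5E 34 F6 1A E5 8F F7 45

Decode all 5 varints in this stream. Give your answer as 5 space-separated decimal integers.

  byte[0]=0x70 cont=0 payload=0x70=112: acc |= 112<<0 -> acc=112 shift=7 [end]
Varint 1: bytes[0:1] = 70 -> value 112 (1 byte(s))
  byte[1]=0x5E cont=0 payload=0x5E=94: acc |= 94<<0 -> acc=94 shift=7 [end]
Varint 2: bytes[1:2] = 5E -> value 94 (1 byte(s))
  byte[2]=0x34 cont=0 payload=0x34=52: acc |= 52<<0 -> acc=52 shift=7 [end]
Varint 3: bytes[2:3] = 34 -> value 52 (1 byte(s))
  byte[3]=0xF6 cont=1 payload=0x76=118: acc |= 118<<0 -> acc=118 shift=7
  byte[4]=0x1A cont=0 payload=0x1A=26: acc |= 26<<7 -> acc=3446 shift=14 [end]
Varint 4: bytes[3:5] = F6 1A -> value 3446 (2 byte(s))
  byte[5]=0xE5 cont=1 payload=0x65=101: acc |= 101<<0 -> acc=101 shift=7
  byte[6]=0x8F cont=1 payload=0x0F=15: acc |= 15<<7 -> acc=2021 shift=14
  byte[7]=0xF7 cont=1 payload=0x77=119: acc |= 119<<14 -> acc=1951717 shift=21
  byte[8]=0x45 cont=0 payload=0x45=69: acc |= 69<<21 -> acc=146655205 shift=28 [end]
Varint 5: bytes[5:9] = E5 8F F7 45 -> value 146655205 (4 byte(s))

Answer: 112 94 52 3446 146655205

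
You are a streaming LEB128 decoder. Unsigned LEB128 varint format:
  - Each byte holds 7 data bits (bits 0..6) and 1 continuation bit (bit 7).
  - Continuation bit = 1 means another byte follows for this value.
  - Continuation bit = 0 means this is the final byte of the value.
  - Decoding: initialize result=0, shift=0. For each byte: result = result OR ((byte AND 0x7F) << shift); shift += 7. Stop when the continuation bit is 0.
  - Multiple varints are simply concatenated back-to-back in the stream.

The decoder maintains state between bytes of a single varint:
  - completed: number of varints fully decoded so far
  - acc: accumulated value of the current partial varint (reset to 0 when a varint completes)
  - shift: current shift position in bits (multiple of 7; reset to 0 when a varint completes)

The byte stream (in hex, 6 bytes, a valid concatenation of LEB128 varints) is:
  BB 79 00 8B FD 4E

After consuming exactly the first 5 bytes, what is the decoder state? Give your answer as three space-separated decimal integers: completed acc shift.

Answer: 2 16011 14

Derivation:
byte[0]=0xBB cont=1 payload=0x3B: acc |= 59<<0 -> completed=0 acc=59 shift=7
byte[1]=0x79 cont=0 payload=0x79: varint #1 complete (value=15547); reset -> completed=1 acc=0 shift=0
byte[2]=0x00 cont=0 payload=0x00: varint #2 complete (value=0); reset -> completed=2 acc=0 shift=0
byte[3]=0x8B cont=1 payload=0x0B: acc |= 11<<0 -> completed=2 acc=11 shift=7
byte[4]=0xFD cont=1 payload=0x7D: acc |= 125<<7 -> completed=2 acc=16011 shift=14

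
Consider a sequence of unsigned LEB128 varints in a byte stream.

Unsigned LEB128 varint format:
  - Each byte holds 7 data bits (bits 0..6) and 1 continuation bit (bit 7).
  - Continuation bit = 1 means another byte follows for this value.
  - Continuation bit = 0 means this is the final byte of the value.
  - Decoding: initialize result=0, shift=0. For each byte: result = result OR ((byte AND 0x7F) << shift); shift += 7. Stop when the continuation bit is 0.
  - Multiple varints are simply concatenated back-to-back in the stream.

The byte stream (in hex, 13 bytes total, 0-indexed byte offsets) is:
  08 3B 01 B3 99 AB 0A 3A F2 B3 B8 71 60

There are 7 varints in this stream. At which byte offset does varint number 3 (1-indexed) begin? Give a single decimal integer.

Answer: 2

Derivation:
  byte[0]=0x08 cont=0 payload=0x08=8: acc |= 8<<0 -> acc=8 shift=7 [end]
Varint 1: bytes[0:1] = 08 -> value 8 (1 byte(s))
  byte[1]=0x3B cont=0 payload=0x3B=59: acc |= 59<<0 -> acc=59 shift=7 [end]
Varint 2: bytes[1:2] = 3B -> value 59 (1 byte(s))
  byte[2]=0x01 cont=0 payload=0x01=1: acc |= 1<<0 -> acc=1 shift=7 [end]
Varint 3: bytes[2:3] = 01 -> value 1 (1 byte(s))
  byte[3]=0xB3 cont=1 payload=0x33=51: acc |= 51<<0 -> acc=51 shift=7
  byte[4]=0x99 cont=1 payload=0x19=25: acc |= 25<<7 -> acc=3251 shift=14
  byte[5]=0xAB cont=1 payload=0x2B=43: acc |= 43<<14 -> acc=707763 shift=21
  byte[6]=0x0A cont=0 payload=0x0A=10: acc |= 10<<21 -> acc=21679283 shift=28 [end]
Varint 4: bytes[3:7] = B3 99 AB 0A -> value 21679283 (4 byte(s))
  byte[7]=0x3A cont=0 payload=0x3A=58: acc |= 58<<0 -> acc=58 shift=7 [end]
Varint 5: bytes[7:8] = 3A -> value 58 (1 byte(s))
  byte[8]=0xF2 cont=1 payload=0x72=114: acc |= 114<<0 -> acc=114 shift=7
  byte[9]=0xB3 cont=1 payload=0x33=51: acc |= 51<<7 -> acc=6642 shift=14
  byte[10]=0xB8 cont=1 payload=0x38=56: acc |= 56<<14 -> acc=924146 shift=21
  byte[11]=0x71 cont=0 payload=0x71=113: acc |= 113<<21 -> acc=237902322 shift=28 [end]
Varint 6: bytes[8:12] = F2 B3 B8 71 -> value 237902322 (4 byte(s))
  byte[12]=0x60 cont=0 payload=0x60=96: acc |= 96<<0 -> acc=96 shift=7 [end]
Varint 7: bytes[12:13] = 60 -> value 96 (1 byte(s))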